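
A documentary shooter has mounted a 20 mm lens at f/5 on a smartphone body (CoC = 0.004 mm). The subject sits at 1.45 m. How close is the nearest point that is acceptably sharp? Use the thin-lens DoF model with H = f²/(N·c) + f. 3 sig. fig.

1.35 m

Hyperfocal distance H = f²/(N·c) + f = 20²/(5 × 0.004) + 20 = 400/0.02 + 20 ≈ 20020.0 mm ≈ 20.02 m.
Near limit Dn = s·(H − f)/(H + s − 2f) = 1450 × (20020.0 − 20) / (20020.0 + 1450 − 2 × 20) = 1450 × 20000.0 / 21430.0 ≈ 1353.2 mm ≈ 1.35 m.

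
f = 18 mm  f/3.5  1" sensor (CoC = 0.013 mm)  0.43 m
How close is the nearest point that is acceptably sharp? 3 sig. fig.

Hyperfocal distance H = f²/(N·c) + f = 18²/(3.5 × 0.013) + 18 = 324/0.0455 + 18 ≈ 7138.9 mm ≈ 7.139 m.
Near limit Dn = s·(H − f)/(H + s − 2f) = 430 × (7138.9 − 18) / (7138.9 + 430 − 2 × 18) = 430 × 7120.9 / 7532.9 ≈ 406.48 mm.

406 mm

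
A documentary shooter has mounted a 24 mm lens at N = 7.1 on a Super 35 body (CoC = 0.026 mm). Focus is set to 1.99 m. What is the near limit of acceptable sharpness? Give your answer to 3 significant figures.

1.22 m

Hyperfocal distance H = f²/(N·c) + f = 24²/(7.1 × 0.026) + 24 = 576/0.1846 + 24 ≈ 3144.3 mm ≈ 3.144 m.
Near limit Dn = s·(H − f)/(H + s − 2f) = 1990 × (3144.3 − 24) / (3144.3 + 1990 − 2 × 24) = 1990 × 3120.3 / 5086.3 ≈ 1220.8 mm ≈ 1.22 m.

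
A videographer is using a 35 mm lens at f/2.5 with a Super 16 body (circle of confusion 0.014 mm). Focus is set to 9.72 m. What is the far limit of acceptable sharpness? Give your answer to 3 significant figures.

13.4 m

Hyperfocal distance H = f²/(N·c) + f = 35²/(2.5 × 0.014) + 35 = 1225/0.035 + 35 ≈ 35035.0 mm ≈ 35.03 m.
Far limit Df = s·(H − f)/(H − s) = 9720 × (35035.0 − 35) / (35035.0 − 9720) = 9720 × 35000.0 / 25315.0 ≈ 13439 mm ≈ 13.4 m.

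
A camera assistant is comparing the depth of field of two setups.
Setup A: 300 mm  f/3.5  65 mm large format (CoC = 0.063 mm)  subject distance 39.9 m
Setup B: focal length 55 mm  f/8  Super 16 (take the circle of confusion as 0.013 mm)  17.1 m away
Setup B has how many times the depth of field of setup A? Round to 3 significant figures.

Setup A: H = 300²/(3.5×0.063) + 300 ≈ 408463.3 mm; DoF = Df − Dn = 44187.0 − 36371.3 ≈ 7815.7 mm.
Setup B: H = 55²/(8×0.013) + 55 ≈ 29141.5 mm; DoF = Df − Dn = 41305 − 10782 ≈ 30523 mm.
Ratio = 30523 / 7815.7 ≈ 3.91.

3.91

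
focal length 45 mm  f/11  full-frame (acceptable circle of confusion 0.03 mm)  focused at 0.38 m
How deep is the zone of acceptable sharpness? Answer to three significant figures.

Hyperfocal distance H = f²/(N·c) + f = 45²/(11 × 0.03) + 45 = 2025/0.33 + 45 ≈ 6181.4 mm ≈ 6.181 m.
Near limit Dn = s·(H − f)/(H + s − 2f) = 380 × (6181.4 − 45) / (6181.4 + 380 − 2 × 45) = 380 × 6136.4 / 6471.4 ≈ 360.329 mm.
Far limit Df = s·(H − f)/(H − s) = 380 × (6181.4 − 45) / (6181.4 − 380) = 380 × 6136.4 / 5801.4 ≈ 401.943 mm.
Depth of field = Df − Dn = 401.943 − 360.329 ≈ 41.614 mm.

41.6 mm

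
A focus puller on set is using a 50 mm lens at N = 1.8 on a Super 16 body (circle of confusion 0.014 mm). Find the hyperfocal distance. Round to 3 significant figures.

Hyperfocal distance H = f²/(N·c) + f = 50²/(1.8 × 0.014) + 50 = 2500/0.0252 + 50 ≈ 99256.3 mm ≈ 99.3 m.

99.3 m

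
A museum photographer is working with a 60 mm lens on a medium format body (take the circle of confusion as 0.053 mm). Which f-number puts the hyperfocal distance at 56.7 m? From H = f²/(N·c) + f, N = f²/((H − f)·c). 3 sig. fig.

f/1.20

Rearrange H = f²/(N·c) + f for N: N = f² / ((H − f)·c).
N = 60² / ((56700 − 60) × 0.053) = 3600 / 3002 ≈ 1.20.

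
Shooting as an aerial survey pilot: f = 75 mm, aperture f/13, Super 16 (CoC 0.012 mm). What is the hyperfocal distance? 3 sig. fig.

36.1 m

Hyperfocal distance H = f²/(N·c) + f = 75²/(13 × 0.012) + 75 = 5625/0.156 + 75 ≈ 36132.7 mm ≈ 36.1 m.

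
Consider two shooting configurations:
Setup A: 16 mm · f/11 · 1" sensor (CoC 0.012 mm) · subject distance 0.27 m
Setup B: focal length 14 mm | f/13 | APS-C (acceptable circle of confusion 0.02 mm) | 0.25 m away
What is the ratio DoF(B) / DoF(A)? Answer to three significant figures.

2.41

Setup A: H = 16²/(11×0.012) + 16 ≈ 1955.4 mm; DoF = Df − Dn = 310.691 − 238.733 ≈ 71.958 mm.
Setup B: H = 14²/(13×0.02) + 14 ≈ 767.8 mm; DoF = Df − Dn = 363.93 − 190.39 ≈ 173.54 mm.
Ratio = 173.54 / 71.958 ≈ 2.41.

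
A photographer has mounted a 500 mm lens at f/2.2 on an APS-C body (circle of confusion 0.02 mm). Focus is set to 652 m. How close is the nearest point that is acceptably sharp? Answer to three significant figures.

585 m

Hyperfocal distance H = f²/(N·c) + f = 500²/(2.2 × 0.02) + 500 = 250000/0.044 + 500 ≈ 5682318.2 mm ≈ 5682 m.
Near limit Dn = s·(H − f)/(H + s − 2f) = 652000 × (5682318.2 − 500) / (5682318.2 + 652000 − 2 × 500) = 652000 × 5681818.2 / 6333318.2 ≈ 584930 mm ≈ 585 m.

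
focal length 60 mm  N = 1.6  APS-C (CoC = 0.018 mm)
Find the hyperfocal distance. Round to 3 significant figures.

Hyperfocal distance H = f²/(N·c) + f = 60²/(1.6 × 0.018) + 60 = 3600/0.0288 + 60 ≈ 125060.0 mm ≈ 125 m.

125 m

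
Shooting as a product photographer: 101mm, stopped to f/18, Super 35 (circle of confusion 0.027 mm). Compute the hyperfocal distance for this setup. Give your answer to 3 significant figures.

21.1 m

Hyperfocal distance H = f²/(N·c) + f = 101²/(18 × 0.027) + 101 = 10201/0.486 + 101 ≈ 21090.7 mm ≈ 21.1 m.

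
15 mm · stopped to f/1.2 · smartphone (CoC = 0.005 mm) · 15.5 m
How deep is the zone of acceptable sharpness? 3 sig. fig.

15.4 m

Hyperfocal distance H = f²/(N·c) + f = 15²/(1.2 × 0.005) + 15 = 225/0.006 + 15 ≈ 37515.0 mm ≈ 37.52 m.
Near limit Dn = s·(H − f)/(H + s − 2f) = 15500 × (37515.0 − 15) / (37515.0 + 15500 − 2 × 15) = 15500 × 37500.0 / 52985.0 ≈ 10970 mm.
Far limit Df = s·(H − f)/(H − s) = 15500 × (37515.0 − 15) / (37515.0 − 15500) = 15500 × 37500.0 / 22015.0 ≈ 26402 mm.
Depth of field = Df − Dn = 26402 − 10970 ≈ 15432 mm ≈ 15.4 m.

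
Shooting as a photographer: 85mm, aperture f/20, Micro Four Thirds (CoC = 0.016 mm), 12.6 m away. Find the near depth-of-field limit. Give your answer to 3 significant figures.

8.11 m

Hyperfocal distance H = f²/(N·c) + f = 85²/(20 × 0.016) + 85 = 7225/0.32 + 85 ≈ 22663.1 mm ≈ 22.66 m.
Near limit Dn = s·(H − f)/(H + s − 2f) = 12600 × (22663.1 − 85) / (22663.1 + 12600 − 2 × 85) = 12600 × 22578.1 / 35093.1 ≈ 8106.6 mm ≈ 8.11 m.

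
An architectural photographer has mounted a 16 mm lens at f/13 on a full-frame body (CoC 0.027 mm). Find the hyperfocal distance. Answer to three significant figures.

Hyperfocal distance H = f²/(N·c) + f = 16²/(13 × 0.027) + 16 = 256/0.351 + 16 ≈ 745.3 mm ≈ 0.745 m.

0.745 m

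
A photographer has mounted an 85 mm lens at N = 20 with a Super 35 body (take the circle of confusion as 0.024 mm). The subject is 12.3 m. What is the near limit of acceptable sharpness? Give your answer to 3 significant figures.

Hyperfocal distance H = f²/(N·c) + f = 85²/(20 × 0.024) + 85 = 7225/0.48 + 85 ≈ 15137.1 mm ≈ 15.14 m.
Near limit Dn = s·(H − f)/(H + s − 2f) = 12300 × (15137.1 − 85) / (15137.1 + 12300 − 2 × 85) = 12300 × 15052.1 / 27267.1 ≈ 6789.9 mm ≈ 6.79 m.

6.79 m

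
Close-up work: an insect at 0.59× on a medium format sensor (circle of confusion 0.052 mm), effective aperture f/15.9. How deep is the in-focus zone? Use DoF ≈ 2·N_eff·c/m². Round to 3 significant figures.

At magnification m, DoF ≈ 2·N_eff·c/m² = 2 × 15.9 × 0.052 / 0.59² = 1.654 / 0.3481 ≈ 4.75 mm.

4.75 mm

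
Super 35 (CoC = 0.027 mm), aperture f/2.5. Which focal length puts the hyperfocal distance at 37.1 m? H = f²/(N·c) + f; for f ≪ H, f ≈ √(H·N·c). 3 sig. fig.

From H = f²/(N·c) + f, with f ≪ H: f ≈ √(H·N·c) = √(37100 × 2.5 × 0.027) = √2504.2 ≈ 50.04 mm.
The +f correction barely moves this — solving exactly, f² + N·c·f − N·c·H = 0 ⇒ f = (−N·c + √((N·c)² + 4·N·c·H))/2 = (−0.0675 + √10017)/2 ≈ 50.009 mm, so f ≈ 50.0 mm.

50.0 mm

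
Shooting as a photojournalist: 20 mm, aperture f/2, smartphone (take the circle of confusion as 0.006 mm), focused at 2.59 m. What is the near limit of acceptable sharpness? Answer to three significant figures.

Hyperfocal distance H = f²/(N·c) + f = 20²/(2 × 0.006) + 20 = 400/0.012 + 20 ≈ 33353.3 mm ≈ 33.35 m.
Near limit Dn = s·(H − f)/(H + s − 2f) = 2590 × (33353.3 − 20) / (33353.3 + 2590 − 2 × 20) = 2590 × 33333.3 / 35903.3 ≈ 2404.6 mm ≈ 2.40 m.

2.40 m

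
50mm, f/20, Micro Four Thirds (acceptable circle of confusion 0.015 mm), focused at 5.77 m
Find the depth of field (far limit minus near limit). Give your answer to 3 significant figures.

Hyperfocal distance H = f²/(N·c) + f = 50²/(20 × 0.015) + 50 = 2500/0.3 + 50 ≈ 8383.3 mm ≈ 8.383 m.
Near limit Dn = s·(H − f)/(H + s − 2f) = 5770 × (8383.3 − 50) / (8383.3 + 5770 − 2 × 50) = 5770 × 8333.3 / 14053.3 ≈ 3421 mm.
Far limit Df = s·(H − f)/(H − s) = 5770 × (8383.3 − 50) / (8383.3 − 5770) = 5770 × 8333.3 / 2613.3 ≈ 18399 mm.
Depth of field = Df − Dn = 18399 − 3421 ≈ 14978 mm ≈ 15.0 m.

15.0 m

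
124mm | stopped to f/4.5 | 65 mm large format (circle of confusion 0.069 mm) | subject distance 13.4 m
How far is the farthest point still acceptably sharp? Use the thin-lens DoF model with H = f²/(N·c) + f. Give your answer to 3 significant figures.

Hyperfocal distance H = f²/(N·c) + f = 124²/(4.5 × 0.069) + 124 = 15376/0.3105 + 124 ≈ 49644.1 mm ≈ 49.64 m.
Far limit Df = s·(H − f)/(H − s) = 13400 × (49644.1 − 124) / (49644.1 − 13400) = 13400 × 49520.1 / 36244.1 ≈ 18308 mm ≈ 18.3 m.

18.3 m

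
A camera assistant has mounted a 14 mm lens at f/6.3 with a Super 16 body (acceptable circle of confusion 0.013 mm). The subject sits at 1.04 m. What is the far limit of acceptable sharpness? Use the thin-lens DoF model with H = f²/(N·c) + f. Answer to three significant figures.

Hyperfocal distance H = f²/(N·c) + f = 14²/(6.3 × 0.013) + 14 = 196/0.0819 + 14 ≈ 2407.2 mm ≈ 2.407 m.
Far limit Df = s·(H − f)/(H − s) = 1040 × (2407.2 − 14) / (2407.2 − 1040) = 1040 × 2393.2 / 1367.2 ≈ 1820.5 mm ≈ 1.82 m.

1.82 m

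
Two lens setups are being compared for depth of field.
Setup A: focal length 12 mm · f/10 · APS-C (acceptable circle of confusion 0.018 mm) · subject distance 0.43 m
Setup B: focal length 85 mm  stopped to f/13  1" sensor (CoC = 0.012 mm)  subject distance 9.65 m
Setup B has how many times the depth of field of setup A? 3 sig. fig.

6.74

Setup A: H = 12²/(10×0.018) + 12 ≈ 812.0 mm; DoF = Df − Dn = 900.52 − 282.43 ≈ 618.09 mm.
Setup B: H = 85²/(13×0.012) + 85 ≈ 46399.1 mm; DoF = Df − Dn = 12161.7 − 7998.2 ≈ 4163.5 mm.
Ratio = 4163.5 / 618.09 ≈ 6.74.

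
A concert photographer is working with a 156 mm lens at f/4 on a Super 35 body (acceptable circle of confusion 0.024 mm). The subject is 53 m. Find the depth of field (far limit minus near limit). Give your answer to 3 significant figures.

23.1 m

Hyperfocal distance H = f²/(N·c) + f = 156²/(4 × 0.024) + 156 = 24336/0.096 + 156 ≈ 253656.0 mm ≈ 253.7 m.
Near limit Dn = s·(H − f)/(H + s − 2f) = 53000 × (253656.0 − 156) / (253656.0 + 53000 − 2 × 156) = 53000 × 253500.0 / 306344.0 ≈ 43858 mm.
Far limit Df = s·(H − f)/(H − s) = 53000 × (253656.0 − 156) / (253656.0 − 53000) = 53000 × 253500.0 / 200656.0 ≈ 66958 mm.
Depth of field = Df − Dn = 66958 − 43858 ≈ 23100 mm ≈ 23.1 m.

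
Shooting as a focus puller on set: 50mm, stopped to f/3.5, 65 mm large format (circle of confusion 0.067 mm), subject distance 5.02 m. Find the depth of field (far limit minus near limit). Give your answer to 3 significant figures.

5.98 m

Hyperfocal distance H = f²/(N·c) + f = 50²/(3.5 × 0.067) + 50 = 2500/0.2345 + 50 ≈ 10711.0 mm ≈ 10.71 m.
Near limit Dn = s·(H − f)/(H + s − 2f) = 5020 × (10711.0 − 50) / (10711.0 + 5020 − 2 × 50) = 5020 × 10661.0 / 15631.0 ≈ 3423.8 mm.
Far limit Df = s·(H − f)/(H − s) = 5020 × (10711.0 − 50) / (10711.0 − 5020) = 5020 × 10661.0 / 5691.0 ≈ 9404.0 mm.
Depth of field = Df − Dn = 9404.0 − 3423.8 ≈ 5980.2 mm ≈ 5.98 m.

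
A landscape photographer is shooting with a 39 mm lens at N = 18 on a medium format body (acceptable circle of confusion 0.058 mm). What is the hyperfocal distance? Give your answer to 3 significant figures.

1.50 m

Hyperfocal distance H = f²/(N·c) + f = 39²/(18 × 0.058) + 39 = 1521/1.044 + 39 ≈ 1495.9 mm ≈ 1.50 m.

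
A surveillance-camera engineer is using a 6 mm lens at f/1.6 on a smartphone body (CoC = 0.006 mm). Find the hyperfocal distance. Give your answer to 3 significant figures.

Hyperfocal distance H = f²/(N·c) + f = 6²/(1.6 × 0.006) + 6 = 36/0.0096 + 6 ≈ 3756.0 mm ≈ 3.76 m.

3.76 m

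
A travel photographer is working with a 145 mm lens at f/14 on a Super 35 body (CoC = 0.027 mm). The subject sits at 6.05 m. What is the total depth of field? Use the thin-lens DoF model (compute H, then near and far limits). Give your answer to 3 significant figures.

1.30 m

Hyperfocal distance H = f²/(N·c) + f = 145²/(14 × 0.027) + 145 = 21025/0.378 + 145 ≈ 55766.7 mm ≈ 55.77 m.
Near limit Dn = s·(H − f)/(H + s − 2f) = 6050 × (55766.7 − 145) / (55766.7 + 6050 − 2 × 145) = 6050 × 55621.7 / 61526.7 ≈ 5469.4 mm.
Far limit Df = s·(H − f)/(H − s) = 6050 × (55766.7 − 145) / (55766.7 − 6050) = 6050 × 55621.7 / 49716.7 ≈ 6768.6 mm.
Depth of field = Df − Dn = 6768.6 − 5469.4 ≈ 1299.2 mm ≈ 1.30 m.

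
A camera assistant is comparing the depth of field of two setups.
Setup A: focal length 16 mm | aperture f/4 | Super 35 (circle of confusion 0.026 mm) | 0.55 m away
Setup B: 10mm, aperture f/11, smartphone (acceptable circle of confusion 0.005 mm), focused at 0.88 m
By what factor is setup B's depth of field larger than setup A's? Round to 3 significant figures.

Setup A: H = 16²/(4×0.026) + 16 ≈ 2477.5 mm; DoF = Df − Dn = 702.37 − 451.95 ≈ 250.42 mm.
Setup B: H = 10²/(11×0.005) + 10 ≈ 1828.2 mm; DoF = Df − Dn = 1687.4 − 595.2 ≈ 1092.2 mm.
Ratio = 1092.2 / 250.42 ≈ 4.36.

4.36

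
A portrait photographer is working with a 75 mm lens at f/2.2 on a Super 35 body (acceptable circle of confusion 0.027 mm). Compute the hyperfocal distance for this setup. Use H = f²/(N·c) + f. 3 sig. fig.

Hyperfocal distance H = f²/(N·c) + f = 75²/(2.2 × 0.027) + 75 = 5625/0.0594 + 75 ≈ 94772.0 mm ≈ 94.8 m.

94.8 m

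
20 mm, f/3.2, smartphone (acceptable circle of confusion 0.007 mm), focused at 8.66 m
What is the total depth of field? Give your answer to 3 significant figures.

Hyperfocal distance H = f²/(N·c) + f = 20²/(3.2 × 0.007) + 20 = 400/0.0224 + 20 ≈ 17877.1 mm ≈ 17.88 m.
Near limit Dn = s·(H − f)/(H + s − 2f) = 8660 × (17877.1 − 20) / (17877.1 + 8660 − 2 × 20) = 8660 × 17857.1 / 26497.1 ≈ 5836 mm.
Far limit Df = s·(H − f)/(H − s) = 8660 × (17877.1 − 20) / (17877.1 − 8660) = 8660 × 17857.1 / 9217.1 ≈ 16778 mm.
Depth of field = Df − Dn = 16778 − 5836 ≈ 10942 mm ≈ 10.9 m.

10.9 m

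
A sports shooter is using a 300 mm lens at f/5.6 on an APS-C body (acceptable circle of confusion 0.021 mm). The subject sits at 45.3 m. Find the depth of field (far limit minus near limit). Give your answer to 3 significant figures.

Hyperfocal distance H = f²/(N·c) + f = 300²/(5.6 × 0.021) + 300 = 90000/0.1176 + 300 ≈ 765606.1 mm ≈ 765.6 m.
Near limit Dn = s·(H − f)/(H + s − 2f) = 45300 × (765606.1 − 300) / (765606.1 + 45300 − 2 × 300) = 45300 × 765306.1 / 810306.1 ≈ 42784.3 mm.
Far limit Df = s·(H − f)/(H − s) = 45300 × (765606.1 − 300) / (765606.1 − 45300) = 45300 × 765306.1 / 720306.1 ≈ 48130.0 mm.
Depth of field = Df − Dn = 48130.0 − 42784.3 ≈ 5345.7 mm ≈ 5.35 m.

5.35 m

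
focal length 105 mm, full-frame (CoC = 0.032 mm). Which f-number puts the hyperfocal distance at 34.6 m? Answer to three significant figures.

Rearrange H = f²/(N·c) + f for N: N = f² / ((H − f)·c).
N = 105² / ((34600 − 105) × 0.032) = 11025 / 1104 ≈ 9.99.

f/9.99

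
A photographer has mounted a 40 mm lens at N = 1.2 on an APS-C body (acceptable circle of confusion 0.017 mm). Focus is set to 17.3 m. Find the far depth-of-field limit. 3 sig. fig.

22.2 m

Hyperfocal distance H = f²/(N·c) + f = 40²/(1.2 × 0.017) + 40 = 1600/0.0204 + 40 ≈ 78471.4 mm ≈ 78.47 m.
Far limit Df = s·(H − f)/(H − s) = 17300 × (78471.4 − 40) / (78471.4 − 17300) = 17300 × 78431.4 / 61171.4 ≈ 22181 mm ≈ 22.2 m.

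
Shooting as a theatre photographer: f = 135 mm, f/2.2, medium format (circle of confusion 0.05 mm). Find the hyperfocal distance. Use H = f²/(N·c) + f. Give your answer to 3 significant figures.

166 m

Hyperfocal distance H = f²/(N·c) + f = 135²/(2.2 × 0.05) + 135 = 18225/0.11 + 135 ≈ 165816.8 mm ≈ 166 m.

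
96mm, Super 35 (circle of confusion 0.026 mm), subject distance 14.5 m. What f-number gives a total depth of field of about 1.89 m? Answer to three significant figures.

f/1.60

Write h = H − f = f²/(N·c). The thin-lens limits are Dn = s·h/(h + (s−f)) and Df = s·h/(h − (s−f)), so DoF = Df − Dn = 2·s·(s−f)·h / (h² − (s−f)²).
That is a quadratic in h: DoF·h² − 2·s·(s−f)·h − DoF·(s−f)² = 0 ⇒ h = (s−f)·(s + √(s² + DoF²)) / DoF = 14404 × (14500 + √(14500² + 1890²)) / 1890 = 14404 × (14500 + 14622.7) / 1890 ≈ 221949 mm.
Then N = f²/(c·h) = 96² / (0.026 × 221949) = 9216 / 5770.7 ≈ 1.60.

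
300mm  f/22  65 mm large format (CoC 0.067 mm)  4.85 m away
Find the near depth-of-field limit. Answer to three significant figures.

Hyperfocal distance H = f²/(N·c) + f = 300²/(22 × 0.067) + 300 = 90000/1.474 + 300 ≈ 61358.3 mm ≈ 61.36 m.
Near limit Dn = s·(H − f)/(H + s − 2f) = 4850 × (61358.3 − 300) / (61358.3 + 4850 − 2 × 300) = 4850 × 61058.3 / 65608.3 ≈ 4513.6 mm ≈ 4.51 m.

4.51 m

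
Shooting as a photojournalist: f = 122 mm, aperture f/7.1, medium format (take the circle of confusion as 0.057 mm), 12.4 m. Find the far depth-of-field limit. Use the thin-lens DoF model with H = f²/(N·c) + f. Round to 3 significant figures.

18.6 m

Hyperfocal distance H = f²/(N·c) + f = 122²/(7.1 × 0.057) + 122 = 14884/0.4047 + 122 ≈ 36899.9 mm ≈ 36.90 m.
Far limit Df = s·(H − f)/(H − s) = 12400 × (36899.9 − 122) / (36899.9 − 12400) = 12400 × 36777.9 / 24499.9 ≈ 18614 mm ≈ 18.6 m.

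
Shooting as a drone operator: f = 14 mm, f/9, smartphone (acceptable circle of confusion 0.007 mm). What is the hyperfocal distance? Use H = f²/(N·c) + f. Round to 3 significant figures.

Hyperfocal distance H = f²/(N·c) + f = 14²/(9 × 0.007) + 14 = 196/0.063 + 14 ≈ 3125.1 mm ≈ 3.13 m.

3.13 m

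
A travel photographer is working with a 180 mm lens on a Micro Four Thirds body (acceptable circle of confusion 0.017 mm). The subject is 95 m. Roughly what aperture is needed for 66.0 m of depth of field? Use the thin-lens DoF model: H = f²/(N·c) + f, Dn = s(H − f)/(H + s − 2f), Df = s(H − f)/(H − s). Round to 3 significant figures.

Write h = H − f = f²/(N·c). The thin-lens limits are Dn = s·h/(h + (s−f)) and Df = s·h/(h − (s−f)), so DoF = Df − Dn = 2·s·(s−f)·h / (h² − (s−f)²).
That is a quadratic in h: DoF·h² − 2·s·(s−f)·h − DoF·(s−f)² = 0 ⇒ h = (s−f)·(s + √(s² + DoF²)) / DoF = 94820 × (95000 + √(95000² + 66000²)) / 66000 = 94820 × (95000 + 115676) / 66000 ≈ 302672 mm.
Then N = f²/(c·h) = 180² / (0.017 × 302672) = 32400 / 5145.4 ≈ 6.30.

f/6.30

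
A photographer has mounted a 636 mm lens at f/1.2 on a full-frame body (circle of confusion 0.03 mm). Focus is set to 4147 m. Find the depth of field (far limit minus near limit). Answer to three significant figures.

Hyperfocal distance H = f²/(N·c) + f = 636²/(1.2 × 0.03) + 636 = 404496/0.036 + 636 ≈ 11236636.0 mm ≈ 11237 m.
Near limit Dn = s·(H − f)/(H + s − 2f) = 4147000 × (11236636.0 − 636) / (11236636.0 + 4147000 − 2 × 636) = 4147000 × 11236000.0 / 15382364.0 ≈ 3029163 mm.
Far limit Df = s·(H − f)/(H − s) = 4147000 × (11236636.0 − 636) / (11236636.0 − 4147000) = 4147000 × 11236000.0 / 7089636.0 ≈ 6572367 mm.
Depth of field = Df − Dn = 6572367 − 3029163 ≈ 3543204 mm ≈ 3540 m.

3540 m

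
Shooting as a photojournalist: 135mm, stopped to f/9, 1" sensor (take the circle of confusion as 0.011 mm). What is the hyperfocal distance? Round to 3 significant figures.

184 m

Hyperfocal distance H = f²/(N·c) + f = 135²/(9 × 0.011) + 135 = 18225/0.099 + 135 ≈ 184225.9 mm ≈ 184 m.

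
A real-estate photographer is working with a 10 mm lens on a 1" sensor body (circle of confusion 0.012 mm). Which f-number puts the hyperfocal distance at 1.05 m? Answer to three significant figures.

f/8.01

Rearrange H = f²/(N·c) + f for N: N = f² / ((H − f)·c).
N = 10² / ((1050 − 10) × 0.012) = 100 / 12.48 ≈ 8.01.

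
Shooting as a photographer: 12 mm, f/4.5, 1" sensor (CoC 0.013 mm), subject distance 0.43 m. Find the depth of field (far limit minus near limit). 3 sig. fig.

150 mm

Hyperfocal distance H = f²/(N·c) + f = 12²/(4.5 × 0.013) + 12 = 144/0.0585 + 12 ≈ 2473.5 mm ≈ 2.474 m.
Near limit Dn = s·(H − f)/(H + s − 2f) = 430 × (2473.5 − 12) / (2473.5 + 430 − 2 × 12) = 430 × 2461.5 / 2879.5 ≈ 367.58 mm.
Far limit Df = s·(H − f)/(H − s) = 430 × (2473.5 − 12) / (2473.5 − 430) = 430 × 2461.5 / 2043.5 ≈ 517.96 mm.
Depth of field = Df − Dn = 517.96 − 367.58 ≈ 150.38 mm.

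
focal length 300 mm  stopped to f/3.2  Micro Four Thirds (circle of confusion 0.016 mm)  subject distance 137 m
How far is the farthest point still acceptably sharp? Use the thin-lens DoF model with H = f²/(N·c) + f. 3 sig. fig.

Hyperfocal distance H = f²/(N·c) + f = 300²/(3.2 × 0.016) + 300 = 90000/0.0512 + 300 ≈ 1758112.5 mm ≈ 1758 m.
Far limit Df = s·(H − f)/(H − s) = 137000 × (1758112.5 − 300) / (1758112.5 − 137000) = 137000 × 1757812.5 / 1621112.5 ≈ 148552 mm ≈ 149 m.

149 m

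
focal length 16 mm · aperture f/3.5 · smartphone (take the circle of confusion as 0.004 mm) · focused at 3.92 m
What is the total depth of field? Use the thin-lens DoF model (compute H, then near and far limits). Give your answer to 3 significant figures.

Hyperfocal distance H = f²/(N·c) + f = 16²/(3.5 × 0.004) + 16 = 256/0.014 + 16 ≈ 18301.7 mm ≈ 18.30 m.
Near limit Dn = s·(H − f)/(H + s − 2f) = 3920 × (18301.7 − 16) / (18301.7 + 3920 − 2 × 16) = 3920 × 18285.7 / 22189.7 ≈ 3230.3 mm.
Far limit Df = s·(H − f)/(H − s) = 3920 × (18301.7 − 16) / (18301.7 − 3920) = 3920 × 18285.7 / 14381.7 ≈ 4984.1 mm.
Depth of field = Df − Dn = 4984.1 − 3230.3 ≈ 1753.8 mm ≈ 1.75 m.

1.75 m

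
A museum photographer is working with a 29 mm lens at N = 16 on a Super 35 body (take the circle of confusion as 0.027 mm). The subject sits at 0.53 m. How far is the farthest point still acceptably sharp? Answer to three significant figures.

0.714 m

Hyperfocal distance H = f²/(N·c) + f = 29²/(16 × 0.027) + 29 = 841/0.432 + 29 ≈ 1975.8 mm ≈ 1.976 m.
Far limit Df = s·(H − f)/(H − s) = 530 × (1975.8 − 29) / (1975.8 − 530) = 530 × 1946.8 / 1445.8 ≈ 713.66 mm ≈ 0.714 m.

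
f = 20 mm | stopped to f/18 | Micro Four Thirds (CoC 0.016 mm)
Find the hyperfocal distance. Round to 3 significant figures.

Hyperfocal distance H = f²/(N·c) + f = 20²/(18 × 0.016) + 20 = 400/0.288 + 20 ≈ 1408.9 mm ≈ 1.41 m.

1.41 m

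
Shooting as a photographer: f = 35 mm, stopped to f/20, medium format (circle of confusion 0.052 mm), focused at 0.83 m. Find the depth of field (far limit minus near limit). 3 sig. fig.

2.06 m

Hyperfocal distance H = f²/(N·c) + f = 35²/(20 × 0.052) + 35 = 1225/1.04 + 35 ≈ 1212.9 mm ≈ 1.213 m.
Near limit Dn = s·(H − f)/(H + s − 2f) = 830 × (1212.9 − 35) / (1212.9 + 830 − 2 × 35) = 830 × 1177.9 / 1972.9 ≈ 495.5 mm.
Far limit Df = s·(H − f)/(H − s) = 830 × (1212.9 − 35) / (1212.9 − 830) = 830 × 1177.9 / 382.9 ≈ 2553.4 mm.
Depth of field = Df − Dn = 2553.4 − 495.5 ≈ 2057.9 mm ≈ 2.06 m.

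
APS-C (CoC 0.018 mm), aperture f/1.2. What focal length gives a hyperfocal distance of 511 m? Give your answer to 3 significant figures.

105 mm

From H = f²/(N·c) + f, with f ≪ H: f ≈ √(H·N·c) = √(511000 × 1.2 × 0.018) = √11038 ≈ 105.1 mm.
The +f correction barely moves this — solving exactly, f² + N·c·f − N·c·H = 0 ⇒ f = (−N·c + √((N·c)² + 4·N·c·H))/2 = (−0.0216 + √44150)/2 ≈ 105.05 mm, so f ≈ 105 mm.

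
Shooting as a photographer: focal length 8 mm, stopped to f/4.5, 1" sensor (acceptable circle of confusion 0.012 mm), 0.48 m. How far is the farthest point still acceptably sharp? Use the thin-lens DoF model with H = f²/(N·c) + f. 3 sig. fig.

0.798 m

Hyperfocal distance H = f²/(N·c) + f = 8²/(4.5 × 0.012) + 8 = 64/0.054 + 8 ≈ 1193.2 mm ≈ 1.193 m.
Far limit Df = s·(H − f)/(H − s) = 480 × (1193.2 − 8) / (1193.2 − 480) = 480 × 1185.2 / 713.2 ≈ 797.67 mm ≈ 0.798 m.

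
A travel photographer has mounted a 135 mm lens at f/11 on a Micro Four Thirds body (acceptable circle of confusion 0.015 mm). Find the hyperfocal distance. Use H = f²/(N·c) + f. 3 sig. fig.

Hyperfocal distance H = f²/(N·c) + f = 135²/(11 × 0.015) + 135 = 18225/0.165 + 135 ≈ 110589.5 mm ≈ 111 m.

111 m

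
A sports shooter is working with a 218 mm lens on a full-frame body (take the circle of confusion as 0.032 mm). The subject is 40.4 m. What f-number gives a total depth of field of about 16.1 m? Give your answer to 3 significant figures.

Write h = H − f = f²/(N·c). The thin-lens limits are Dn = s·h/(h + (s−f)) and Df = s·h/(h − (s−f)), so DoF = Df − Dn = 2·s·(s−f)·h / (h² − (s−f)²).
That is a quadratic in h: DoF·h² − 2·s·(s−f)·h − DoF·(s−f)² = 0 ⇒ h = (s−f)·(s + √(s² + DoF²)) / DoF = 40182 × (40400 + √(40400² + 16100²)) / 16100 = 40182 × (40400 + 43489.9) / 16100 ≈ 209370 mm.
Then N = f²/(c·h) = 218² / (0.032 × 209370) = 47524 / 6699.9 ≈ 7.09.

f/7.09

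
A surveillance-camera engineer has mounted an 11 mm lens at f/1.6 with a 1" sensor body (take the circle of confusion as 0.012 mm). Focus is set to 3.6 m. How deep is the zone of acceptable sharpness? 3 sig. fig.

Hyperfocal distance H = f²/(N·c) + f = 11²/(1.6 × 0.012) + 11 = 121/0.0192 + 11 ≈ 6313.1 mm ≈ 6.313 m.
Near limit Dn = s·(H − f)/(H + s − 2f) = 3600 × (6313.1 − 11) / (6313.1 + 3600 − 2 × 11) = 3600 × 6302.1 / 9891.1 ≈ 2293.7 mm.
Far limit Df = s·(H − f)/(H − s) = 3600 × (6313.1 − 11) / (6313.1 − 3600) = 3600 × 6302.1 / 2713.1 ≈ 8362.3 mm.
Depth of field = Df − Dn = 8362.3 − 2293.7 ≈ 6068.6 mm ≈ 6.07 m.

6.07 m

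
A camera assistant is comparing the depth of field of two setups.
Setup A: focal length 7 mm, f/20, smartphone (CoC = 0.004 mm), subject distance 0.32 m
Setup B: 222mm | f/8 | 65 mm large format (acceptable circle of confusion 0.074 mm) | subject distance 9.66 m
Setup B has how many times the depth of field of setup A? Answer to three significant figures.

5.01

Setup A: H = 7²/(20×0.004) + 7 ≈ 619.5 mm; DoF = Df − Dn = 654.42 − 211.78 ≈ 442.64 mm.
Setup B: H = 222²/(8×0.074) + 222 ≈ 83472.0 mm; DoF = Df − Dn = 10895.2 − 8676.4 ≈ 2218.8 mm.
Ratio = 2218.8 / 442.64 ≈ 5.01.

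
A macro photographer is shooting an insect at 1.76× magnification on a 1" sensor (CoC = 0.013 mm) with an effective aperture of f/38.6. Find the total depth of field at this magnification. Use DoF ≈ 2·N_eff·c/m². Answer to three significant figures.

At magnification m, DoF ≈ 2·N_eff·c/m² = 2 × 38.6 × 0.013 / 1.76² = 1.004 / 3.098 ≈ 0.324 mm.

0.324 mm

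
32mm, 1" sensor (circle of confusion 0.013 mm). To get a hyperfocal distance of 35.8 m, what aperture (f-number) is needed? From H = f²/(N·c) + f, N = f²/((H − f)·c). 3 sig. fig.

Rearrange H = f²/(N·c) + f for N: N = f² / ((H − f)·c).
N = 32² / ((35800 − 32) × 0.013) = 1024 / 465.0 ≈ 2.20.

f/2.20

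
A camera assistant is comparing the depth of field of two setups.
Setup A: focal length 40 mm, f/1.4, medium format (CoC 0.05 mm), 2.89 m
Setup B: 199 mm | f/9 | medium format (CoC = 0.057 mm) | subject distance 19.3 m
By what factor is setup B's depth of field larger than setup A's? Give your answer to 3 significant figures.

13.9

Setup A: H = 40²/(1.4×0.05) + 40 ≈ 22897.1 mm; DoF = Df − Dn = 3301.68 − 2569.60 ≈ 732.08 mm.
Setup B: H = 199²/(9×0.057) + 199 ≈ 77393.9 mm; DoF = Df − Dn = 25646 − 15472 ≈ 10174 mm.
Ratio = 10174 / 732.08 ≈ 13.9.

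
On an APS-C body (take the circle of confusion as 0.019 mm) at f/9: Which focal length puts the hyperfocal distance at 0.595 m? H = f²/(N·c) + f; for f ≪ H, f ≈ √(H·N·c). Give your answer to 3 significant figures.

10.0 mm

From H = f²/(N·c) + f, with f ≪ H: f ≈ √(H·N·c) = √(595 × 9 × 0.019) = √101.74 ≈ 10.09 mm.
Exact: f² + N·c·f − N·c·H = 0 ⇒ f = (−N·c + √((N·c)² + 4·N·c·H))/2 = (−0.171 + √407.01)/2 ≈ 10.002 mm ≈ 10.0 mm.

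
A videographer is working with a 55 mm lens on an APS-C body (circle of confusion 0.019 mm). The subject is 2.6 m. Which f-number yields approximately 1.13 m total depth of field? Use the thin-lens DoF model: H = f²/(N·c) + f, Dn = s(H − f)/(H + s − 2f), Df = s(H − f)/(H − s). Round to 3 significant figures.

f/13

Write h = H − f = f²/(N·c). The thin-lens limits are Dn = s·h/(h + (s−f)) and Df = s·h/(h − (s−f)), so DoF = Df − Dn = 2·s·(s−f)·h / (h² − (s−f)²).
That is a quadratic in h: DoF·h² − 2·s·(s−f)·h − DoF·(s−f)² = 0 ⇒ h = (s−f)·(s + √(s² + DoF²)) / DoF = 2545 × (2600 + √(2600² + 1130²)) / 1130 = 2545 × (2600 + 2834.94) / 1130 ≈ 12241 mm.
Then N = f²/(c·h) = 55² / (0.019 × 12241) = 3025 / 232.57 ≈ 13.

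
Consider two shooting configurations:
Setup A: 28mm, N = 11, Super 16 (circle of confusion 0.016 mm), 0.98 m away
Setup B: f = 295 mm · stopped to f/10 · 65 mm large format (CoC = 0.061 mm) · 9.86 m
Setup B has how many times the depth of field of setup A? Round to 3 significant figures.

Setup A: H = 28²/(11×0.016) + 28 ≈ 4482.5 mm; DoF = Df − Dn = 1246.37 − 807.44 ≈ 438.93 mm.
Setup B: H = 295²/(10×0.061) + 295 ≈ 142958.9 mm; DoF = Df − Dn = 10568.6 − 9240.5 ≈ 1328.1 mm.
Ratio = 1328.1 / 438.93 ≈ 3.03.

3.03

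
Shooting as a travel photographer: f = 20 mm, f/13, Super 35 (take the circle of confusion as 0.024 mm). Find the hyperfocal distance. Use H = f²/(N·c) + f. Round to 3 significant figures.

Hyperfocal distance H = f²/(N·c) + f = 20²/(13 × 0.024) + 20 = 400/0.312 + 20 ≈ 1302.1 mm ≈ 1.30 m.

1.30 m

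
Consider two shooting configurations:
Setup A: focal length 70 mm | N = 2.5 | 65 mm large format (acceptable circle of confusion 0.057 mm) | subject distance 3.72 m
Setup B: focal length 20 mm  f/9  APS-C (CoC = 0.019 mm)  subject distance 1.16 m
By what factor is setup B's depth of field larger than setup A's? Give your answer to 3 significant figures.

1.86

Setup A: H = 70²/(2.5×0.057) + 70 ≈ 34456.0 mm; DoF = Df − Dn = 4161.76 − 3363.02 ≈ 798.74 mm.
Setup B: H = 20²/(9×0.019) + 20 ≈ 2359.2 mm; DoF = Df − Dn = 2262.8 − 779.9 ≈ 1482.9 mm.
Ratio = 1482.9 / 798.74 ≈ 1.86.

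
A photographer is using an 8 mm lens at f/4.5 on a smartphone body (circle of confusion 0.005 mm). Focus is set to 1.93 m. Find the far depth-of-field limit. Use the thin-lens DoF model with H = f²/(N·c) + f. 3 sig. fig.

5.95 m

Hyperfocal distance H = f²/(N·c) + f = 8²/(4.5 × 0.005) + 8 = 64/0.0225 + 8 ≈ 2852.4 mm ≈ 2.852 m.
Far limit Df = s·(H − f)/(H − s) = 1930 × (2852.4 − 8) / (2852.4 − 1930) = 1930 × 2844.4 / 922.4 ≈ 5951.3 mm ≈ 5.95 m.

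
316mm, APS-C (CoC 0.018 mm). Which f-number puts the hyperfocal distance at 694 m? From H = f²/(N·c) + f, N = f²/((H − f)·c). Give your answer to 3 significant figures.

Rearrange H = f²/(N·c) + f for N: N = f² / ((H − f)·c).
N = 316² / ((694000 − 316) × 0.018) = 99856 / 12486 ≈ 8.

f/8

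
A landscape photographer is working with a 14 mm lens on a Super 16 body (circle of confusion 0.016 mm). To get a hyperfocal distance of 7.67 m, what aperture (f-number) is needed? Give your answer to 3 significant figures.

f/1.60

Rearrange H = f²/(N·c) + f for N: N = f² / ((H − f)·c).
N = 14² / ((7670 − 14) × 0.016) = 196 / 122.5 ≈ 1.60.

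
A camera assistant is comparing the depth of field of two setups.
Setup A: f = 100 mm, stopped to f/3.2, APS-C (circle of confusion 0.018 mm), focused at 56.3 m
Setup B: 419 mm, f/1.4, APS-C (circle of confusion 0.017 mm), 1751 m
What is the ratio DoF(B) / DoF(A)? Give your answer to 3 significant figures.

21.6

Setup A: H = 100²/(3.2×0.018) + 100 ≈ 173711.1 mm; DoF = Df − Dn = 83249 − 42532 ≈ 40717 mm.
Setup B: H = 419²/(1.4×0.017) + 419 ≈ 7376931.6 mm; DoF = Df − Dn = 2295846 − 1415157 ≈ 880689 mm.
Ratio = 880689 / 40717 ≈ 21.6.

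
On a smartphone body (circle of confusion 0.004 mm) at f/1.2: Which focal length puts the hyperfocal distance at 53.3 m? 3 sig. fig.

From H = f²/(N·c) + f, with f ≪ H: f ≈ √(H·N·c) = √(53300 × 1.2 × 0.004) = √255.84 ≈ 15.99 mm.
The +f correction barely moves this — solving exactly, f² + N·c·f − N·c·H = 0 ⇒ f = (−N·c + √((N·c)² + 4·N·c·H))/2 = (−0.0048 + √1023.4)/2 ≈ 15.993 mm, so f ≈ 16.0 mm.

16.0 mm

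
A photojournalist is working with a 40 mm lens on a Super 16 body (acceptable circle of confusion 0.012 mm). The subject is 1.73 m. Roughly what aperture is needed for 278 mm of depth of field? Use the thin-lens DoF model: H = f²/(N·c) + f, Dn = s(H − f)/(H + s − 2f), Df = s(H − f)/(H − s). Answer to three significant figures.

f/6.30

Write h = H − f = f²/(N·c). The thin-lens limits are Dn = s·h/(h + (s−f)) and Df = s·h/(h − (s−f)), so DoF = Df − Dn = 2·s·(s−f)·h / (h² − (s−f)²).
That is a quadratic in h: DoF·h² − 2·s·(s−f)·h − DoF·(s−f)² = 0 ⇒ h = (s−f)·(s + √(s² + DoF²)) / DoF = 1690 × (1730 + √(1730² + 278²)) / 278 = 1690 × (1730 + 1752.19) / 278 ≈ 21169 mm.
Then N = f²/(c·h) = 40² / (0.012 × 21169) = 1600 / 254.02 ≈ 6.30.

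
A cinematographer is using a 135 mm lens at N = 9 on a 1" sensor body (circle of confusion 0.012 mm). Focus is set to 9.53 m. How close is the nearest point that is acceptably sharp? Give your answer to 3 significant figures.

9.03 m

Hyperfocal distance H = f²/(N·c) + f = 135²/(9 × 0.012) + 135 = 18225/0.108 + 135 ≈ 168885.0 mm ≈ 168.9 m.
Near limit Dn = s·(H − f)/(H + s − 2f) = 9530 × (168885.0 − 135) / (168885.0 + 9530 − 2 × 135) = 9530 × 168750.0 / 178145.0 ≈ 9027.4 mm ≈ 9.03 m.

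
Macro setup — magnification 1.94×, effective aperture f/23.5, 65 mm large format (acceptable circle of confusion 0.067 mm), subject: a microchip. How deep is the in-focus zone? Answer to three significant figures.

0.837 mm

At magnification m, DoF ≈ 2·N_eff·c/m² = 2 × 23.5 × 0.067 / 1.94² = 3.149 / 3.764 ≈ 0.837 mm.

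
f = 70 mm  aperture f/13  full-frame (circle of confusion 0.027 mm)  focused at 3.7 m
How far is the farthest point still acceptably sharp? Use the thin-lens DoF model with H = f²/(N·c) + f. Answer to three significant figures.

5.00 m

Hyperfocal distance H = f²/(N·c) + f = 70²/(13 × 0.027) + 70 = 4900/0.351 + 70 ≈ 14030.1 mm ≈ 14.03 m.
Far limit Df = s·(H − f)/(H − s) = 3700 × (14030.1 − 70) / (14030.1 − 3700) = 3700 × 13960.1 / 10330.1 ≈ 5000.2 mm ≈ 5.00 m.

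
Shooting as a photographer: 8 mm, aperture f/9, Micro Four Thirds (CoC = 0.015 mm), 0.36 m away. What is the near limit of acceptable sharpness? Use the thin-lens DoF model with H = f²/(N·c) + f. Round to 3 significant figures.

207 mm

Hyperfocal distance H = f²/(N·c) + f = 8²/(9 × 0.015) + 8 = 64/0.135 + 8 ≈ 482.1 mm ≈ 0.482 m.
Near limit Dn = s·(H − f)/(H + s − 2f) = 360 × (482.1 − 8) / (482.1 + 360 − 2 × 8) = 360 × 474.1 / 826.1 ≈ 206.60 mm.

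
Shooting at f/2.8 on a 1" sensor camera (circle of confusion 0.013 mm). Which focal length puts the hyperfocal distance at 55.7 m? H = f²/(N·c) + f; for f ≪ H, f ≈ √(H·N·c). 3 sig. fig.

From H = f²/(N·c) + f, with f ≪ H: f ≈ √(H·N·c) = √(55700 × 2.8 × 0.013) = √2027.5 ≈ 45.03 mm.
The +f correction barely moves this — solving exactly, f² + N·c·f − N·c·H = 0 ⇒ f = (−N·c + √((N·c)² + 4·N·c·H))/2 = (−0.0364 + √8109.9)/2 ≈ 45.009 mm, so f ≈ 45.0 mm.

45.0 mm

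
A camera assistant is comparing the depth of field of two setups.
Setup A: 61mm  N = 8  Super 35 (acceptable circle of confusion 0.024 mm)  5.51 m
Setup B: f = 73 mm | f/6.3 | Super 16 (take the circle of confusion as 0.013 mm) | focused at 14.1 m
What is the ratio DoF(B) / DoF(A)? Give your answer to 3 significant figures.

Setup A: H = 61²/(8×0.024) + 61 ≈ 19441.2 mm; DoF = Df − Dn = 7665.2 − 4300.8 ≈ 3364.4 mm.
Setup B: H = 73²/(6.3×0.013) + 73 ≈ 65140.2 mm; DoF = Df − Dn = 17975.0 − 11599.4 ≈ 6375.6 mm.
Ratio = 6375.6 / 3364.4 ≈ 1.90.

1.90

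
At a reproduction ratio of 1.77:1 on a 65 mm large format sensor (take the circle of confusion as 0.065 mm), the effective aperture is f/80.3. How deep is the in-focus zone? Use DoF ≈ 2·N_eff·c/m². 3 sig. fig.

At magnification m, DoF ≈ 2·N_eff·c/m² = 2 × 80.3 × 0.065 / 1.77² = 10.44 / 3.133 ≈ 3.33 mm.

3.33 mm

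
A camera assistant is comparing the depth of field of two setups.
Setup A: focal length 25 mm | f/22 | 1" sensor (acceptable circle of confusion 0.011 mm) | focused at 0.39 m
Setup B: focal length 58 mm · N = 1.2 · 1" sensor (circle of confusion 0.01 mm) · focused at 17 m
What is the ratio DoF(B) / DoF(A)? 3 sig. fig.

Setup A: H = 25²/(22×0.011) + 25 ≈ 2607.6 mm; DoF = Df − Dn = 454.19 − 341.71 ≈ 112.48 mm.
Setup B: H = 58²/(1.2×0.01) + 58 ≈ 280391.3 mm; DoF = Df − Dn = 18093.5 − 16031.2 ≈ 2062.3 mm.
Ratio = 2062.3 / 112.48 ≈ 18.3.

18.3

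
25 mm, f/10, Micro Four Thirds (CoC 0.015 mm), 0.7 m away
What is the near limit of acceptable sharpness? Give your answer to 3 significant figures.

0.602 m

Hyperfocal distance H = f²/(N·c) + f = 25²/(10 × 0.015) + 25 = 625/0.15 + 25 ≈ 4191.7 mm ≈ 4.192 m.
Near limit Dn = s·(H − f)/(H + s − 2f) = 700 × (4191.7 − 25) / (4191.7 + 700 − 2 × 25) = 700 × 4166.7 / 4841.7 ≈ 602.41 mm ≈ 0.602 m.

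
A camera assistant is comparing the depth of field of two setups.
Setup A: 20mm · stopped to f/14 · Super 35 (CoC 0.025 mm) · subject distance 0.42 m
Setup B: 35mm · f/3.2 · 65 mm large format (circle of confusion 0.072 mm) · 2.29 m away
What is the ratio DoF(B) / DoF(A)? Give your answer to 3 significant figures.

Setup A: H = 20²/(14×0.025) + 20 ≈ 1162.9 mm; DoF = Df − Dn = 646.15 − 311.11 ≈ 335.04 mm.
Setup B: H = 35²/(3.2×0.072) + 35 ≈ 5351.8 mm; DoF = Df − Dn = 3976.6 − 1608.0 ≈ 2368.6 mm.
Ratio = 2368.6 / 335.04 ≈ 7.07.

7.07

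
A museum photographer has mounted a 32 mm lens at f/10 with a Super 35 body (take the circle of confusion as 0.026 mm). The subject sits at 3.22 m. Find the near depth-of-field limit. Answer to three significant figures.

1.78 m

Hyperfocal distance H = f²/(N·c) + f = 32²/(10 × 0.026) + 32 = 1024/0.26 + 32 ≈ 3970.5 mm ≈ 3.970 m.
Near limit Dn = s·(H − f)/(H + s − 2f) = 3220 × (3970.5 − 32) / (3970.5 + 3220 − 2 × 32) = 3220 × 3938.5 / 7126.5 ≈ 1779.5 mm ≈ 1.78 m.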